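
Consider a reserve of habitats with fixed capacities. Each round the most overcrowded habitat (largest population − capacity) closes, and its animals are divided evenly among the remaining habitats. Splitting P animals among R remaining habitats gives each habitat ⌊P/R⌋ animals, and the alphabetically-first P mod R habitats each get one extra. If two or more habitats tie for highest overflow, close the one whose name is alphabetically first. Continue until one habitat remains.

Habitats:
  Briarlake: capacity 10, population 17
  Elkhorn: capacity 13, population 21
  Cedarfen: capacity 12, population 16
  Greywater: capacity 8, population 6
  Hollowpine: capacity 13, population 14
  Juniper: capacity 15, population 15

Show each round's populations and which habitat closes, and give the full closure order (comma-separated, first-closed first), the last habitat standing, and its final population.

Round 1: Briarlake=17 Cedarfen=16 Elkhorn=21 Greywater=6 Hollowpine=14 Juniper=15 → close Elkhorn (overflow 8)
  21÷5 = 4 each, +1 to first 1
Round 2: Briarlake=22 Cedarfen=20 Greywater=10 Hollowpine=18 Juniper=19 → close Briarlake (overflow 12)
  22÷4 = 5 each, +1 to first 2
Round 3: Cedarfen=26 Greywater=16 Hollowpine=23 Juniper=24 → close Cedarfen (overflow 14)
  26÷3 = 8 each, +1 to first 2
Round 4: Greywater=25 Hollowpine=32 Juniper=32 → close Hollowpine (overflow 19)
  32÷2 = 16 each, +1 to first 0
Round 5: Greywater=41 Juniper=48 → close Greywater (overflow 33)
  41÷1 = 41 each, +1 to first 0

Closure order: Elkhorn, Briarlake, Cedarfen, Hollowpine, Greywater
Last habitat: Juniper with 89 animals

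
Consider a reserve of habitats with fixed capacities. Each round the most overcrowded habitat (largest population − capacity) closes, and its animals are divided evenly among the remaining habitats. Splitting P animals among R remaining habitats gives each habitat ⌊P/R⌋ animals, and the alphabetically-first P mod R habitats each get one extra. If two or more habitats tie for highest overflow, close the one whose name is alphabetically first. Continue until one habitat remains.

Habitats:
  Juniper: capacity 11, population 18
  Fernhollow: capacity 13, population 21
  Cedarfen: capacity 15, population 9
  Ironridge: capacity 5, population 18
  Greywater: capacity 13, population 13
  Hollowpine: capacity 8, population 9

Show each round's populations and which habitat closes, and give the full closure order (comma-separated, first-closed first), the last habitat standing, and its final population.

Round 1: Cedarfen=9 Fernhollow=21 Greywater=13 Hollowpine=9 Ironridge=18 Juniper=18 → close Ironridge (overflow 13)
  18÷5 = 3 each, +1 to first 3
Round 2: Cedarfen=13 Fernhollow=25 Greywater=17 Hollowpine=12 Juniper=21 → close Fernhollow (overflow 12)
  25÷4 = 6 each, +1 to first 1
Round 3: Cedarfen=20 Greywater=23 Hollowpine=18 Juniper=27 → close Juniper (overflow 16)
  27÷3 = 9 each, +1 to first 0
Round 4: Cedarfen=29 Greywater=32 Hollowpine=27 → close Greywater (overflow 19)
  32÷2 = 16 each, +1 to first 0
Round 5: Cedarfen=45 Hollowpine=43 → close Hollowpine (overflow 35)
  43÷1 = 43 each, +1 to first 0

Closure order: Ironridge, Fernhollow, Juniper, Greywater, Hollowpine
Last habitat: Cedarfen with 88 animals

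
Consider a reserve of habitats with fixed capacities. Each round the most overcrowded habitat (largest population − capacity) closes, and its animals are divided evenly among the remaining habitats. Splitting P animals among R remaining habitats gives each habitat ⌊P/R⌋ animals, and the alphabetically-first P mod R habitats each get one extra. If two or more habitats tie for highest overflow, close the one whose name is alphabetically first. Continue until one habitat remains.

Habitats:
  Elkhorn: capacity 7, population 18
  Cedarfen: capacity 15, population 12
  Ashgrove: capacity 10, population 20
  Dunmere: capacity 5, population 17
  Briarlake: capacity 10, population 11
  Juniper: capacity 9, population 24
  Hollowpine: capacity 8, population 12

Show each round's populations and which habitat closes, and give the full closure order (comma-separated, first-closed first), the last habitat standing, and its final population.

Closure order: Juniper, Dunmere, Ashgrove, Elkhorn, Hollowpine, Briarlake
Last habitat: Cedarfen with 114 animals

Round 1: Ashgrove=20 Briarlake=11 Cedarfen=12 Dunmere=17 Elkhorn=18 Hollowpine=12 Juniper=24 → close Juniper (overflow 15)
  24÷6 = 4 each, +1 to first 0
Round 2: Ashgrove=24 Briarlake=15 Cedarfen=16 Dunmere=21 Elkhorn=22 Hollowpine=16 → close Dunmere (overflow 16)
  21÷5 = 4 each, +1 to first 1
Round 3: Ashgrove=29 Briarlake=19 Cedarfen=20 Elkhorn=26 Hollowpine=20 → close Ashgrove (overflow 19)
  29÷4 = 7 each, +1 to first 1
Round 4: Briarlake=27 Cedarfen=27 Elkhorn=33 Hollowpine=27 → close Elkhorn (overflow 26)
  33÷3 = 11 each, +1 to first 0
Round 5: Briarlake=38 Cedarfen=38 Hollowpine=38 → close Hollowpine (overflow 30)
  38÷2 = 19 each, +1 to first 0
Round 6: Briarlake=57 Cedarfen=57 → close Briarlake (overflow 47)
  57÷1 = 57 each, +1 to first 0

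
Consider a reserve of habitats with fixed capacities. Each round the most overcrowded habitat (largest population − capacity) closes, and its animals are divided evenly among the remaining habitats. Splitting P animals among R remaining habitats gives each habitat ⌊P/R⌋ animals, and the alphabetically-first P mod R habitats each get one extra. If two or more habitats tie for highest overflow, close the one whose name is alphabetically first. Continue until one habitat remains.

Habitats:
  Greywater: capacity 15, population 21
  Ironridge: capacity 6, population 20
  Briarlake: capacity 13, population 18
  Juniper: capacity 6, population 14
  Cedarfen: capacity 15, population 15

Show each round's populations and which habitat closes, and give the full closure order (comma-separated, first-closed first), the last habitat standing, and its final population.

Closure order: Ironridge, Juniper, Briarlake, Greywater
Last habitat: Cedarfen with 88 animals

Round 1: Briarlake=18 Cedarfen=15 Greywater=21 Ironridge=20 Juniper=14 → close Ironridge (overflow 14)
  20÷4 = 5 each, +1 to first 0
Round 2: Briarlake=23 Cedarfen=20 Greywater=26 Juniper=19 → close Juniper (overflow 13)
  19÷3 = 6 each, +1 to first 1
Round 3: Briarlake=30 Cedarfen=26 Greywater=32 → close Briarlake (overflow 17)
  30÷2 = 15 each, +1 to first 0
Round 4: Cedarfen=41 Greywater=47 → close Greywater (overflow 32)
  47÷1 = 47 each, +1 to first 0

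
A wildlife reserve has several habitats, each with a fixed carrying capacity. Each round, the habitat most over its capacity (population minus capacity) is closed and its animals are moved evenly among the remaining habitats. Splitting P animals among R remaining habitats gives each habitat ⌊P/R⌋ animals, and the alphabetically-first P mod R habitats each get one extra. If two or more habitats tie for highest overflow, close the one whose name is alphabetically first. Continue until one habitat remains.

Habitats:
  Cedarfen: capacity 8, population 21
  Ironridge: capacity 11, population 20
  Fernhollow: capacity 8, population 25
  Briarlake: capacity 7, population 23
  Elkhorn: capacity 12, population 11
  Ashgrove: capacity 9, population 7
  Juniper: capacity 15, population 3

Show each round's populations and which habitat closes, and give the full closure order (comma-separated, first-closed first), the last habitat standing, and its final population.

Round 1: Ashgrove=7 Briarlake=23 Cedarfen=21 Elkhorn=11 Fernhollow=25 Ironridge=20 Juniper=3 → close Fernhollow (overflow 17)
  25÷6 = 4 each, +1 to first 1
Round 2: Ashgrove=12 Briarlake=27 Cedarfen=25 Elkhorn=15 Ironridge=24 Juniper=7 → close Briarlake (overflow 20)
  27÷5 = 5 each, +1 to first 2
Round 3: Ashgrove=18 Cedarfen=31 Elkhorn=20 Ironridge=29 Juniper=12 → close Cedarfen (overflow 23)
  31÷4 = 7 each, +1 to first 3
Round 4: Ashgrove=26 Elkhorn=28 Ironridge=37 Juniper=19 → close Ironridge (overflow 26)
  37÷3 = 12 each, +1 to first 1
Round 5: Ashgrove=39 Elkhorn=40 Juniper=31 → close Ashgrove (overflow 30)
  39÷2 = 19 each, +1 to first 1
Round 6: Elkhorn=60 Juniper=50 → close Elkhorn (overflow 48)
  60÷1 = 60 each, +1 to first 0

Closure order: Fernhollow, Briarlake, Cedarfen, Ironridge, Ashgrove, Elkhorn
Last habitat: Juniper with 110 animals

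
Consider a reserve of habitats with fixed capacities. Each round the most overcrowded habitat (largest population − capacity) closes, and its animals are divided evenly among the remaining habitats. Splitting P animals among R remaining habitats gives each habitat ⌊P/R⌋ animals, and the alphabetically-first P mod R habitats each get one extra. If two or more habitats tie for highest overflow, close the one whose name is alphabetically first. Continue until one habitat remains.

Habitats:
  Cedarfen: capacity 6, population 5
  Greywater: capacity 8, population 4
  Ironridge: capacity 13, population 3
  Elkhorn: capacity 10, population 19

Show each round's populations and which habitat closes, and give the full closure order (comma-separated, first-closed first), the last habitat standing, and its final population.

Round 1: Cedarfen=5 Elkhorn=19 Greywater=4 Ironridge=3 → close Elkhorn (overflow 9)
  19÷3 = 6 each, +1 to first 1
Round 2: Cedarfen=12 Greywater=10 Ironridge=9 → close Cedarfen (overflow 6)
  12÷2 = 6 each, +1 to first 0
Round 3: Greywater=16 Ironridge=15 → close Greywater (overflow 8)
  16÷1 = 16 each, +1 to first 0

Closure order: Elkhorn, Cedarfen, Greywater
Last habitat: Ironridge with 31 animals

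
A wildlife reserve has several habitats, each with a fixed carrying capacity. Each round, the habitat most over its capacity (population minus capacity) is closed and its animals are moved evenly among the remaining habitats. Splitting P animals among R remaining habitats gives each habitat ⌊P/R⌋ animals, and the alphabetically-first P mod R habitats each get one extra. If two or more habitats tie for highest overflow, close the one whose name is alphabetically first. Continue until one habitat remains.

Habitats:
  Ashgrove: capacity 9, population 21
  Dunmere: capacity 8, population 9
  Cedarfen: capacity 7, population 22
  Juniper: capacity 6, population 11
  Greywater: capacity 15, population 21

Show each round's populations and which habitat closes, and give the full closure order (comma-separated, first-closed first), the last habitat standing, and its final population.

Closure order: Cedarfen, Ashgrove, Greywater, Juniper
Last habitat: Dunmere with 84 animals

Round 1: Ashgrove=21 Cedarfen=22 Dunmere=9 Greywater=21 Juniper=11 → close Cedarfen (overflow 15)
  22÷4 = 5 each, +1 to first 2
Round 2: Ashgrove=27 Dunmere=15 Greywater=26 Juniper=16 → close Ashgrove (overflow 18)
  27÷3 = 9 each, +1 to first 0
Round 3: Dunmere=24 Greywater=35 Juniper=25 → close Greywater (overflow 20)
  35÷2 = 17 each, +1 to first 1
Round 4: Dunmere=42 Juniper=42 → close Juniper (overflow 36)
  42÷1 = 42 each, +1 to first 0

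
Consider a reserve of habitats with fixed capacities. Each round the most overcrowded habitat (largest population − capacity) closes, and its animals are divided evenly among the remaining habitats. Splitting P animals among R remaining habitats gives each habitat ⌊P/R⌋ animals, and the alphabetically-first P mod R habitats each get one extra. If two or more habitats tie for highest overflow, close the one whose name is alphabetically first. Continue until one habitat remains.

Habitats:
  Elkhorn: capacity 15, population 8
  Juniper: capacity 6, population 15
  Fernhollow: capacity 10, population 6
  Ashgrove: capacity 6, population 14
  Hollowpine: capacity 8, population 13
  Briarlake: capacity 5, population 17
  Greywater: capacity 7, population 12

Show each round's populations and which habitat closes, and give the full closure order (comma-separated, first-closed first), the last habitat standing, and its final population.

Closure order: Briarlake, Ashgrove, Juniper, Greywater, Hollowpine, Fernhollow
Last habitat: Elkhorn with 85 animals

Round 1: Ashgrove=14 Briarlake=17 Elkhorn=8 Fernhollow=6 Greywater=12 Hollowpine=13 Juniper=15 → close Briarlake (overflow 12)
  17÷6 = 2 each, +1 to first 5
Round 2: Ashgrove=17 Elkhorn=11 Fernhollow=9 Greywater=15 Hollowpine=16 Juniper=17 → close Ashgrove (overflow 11)
  17÷5 = 3 each, +1 to first 2
Round 3: Elkhorn=15 Fernhollow=13 Greywater=18 Hollowpine=19 Juniper=20 → close Juniper (overflow 14)
  20÷4 = 5 each, +1 to first 0
Round 4: Elkhorn=20 Fernhollow=18 Greywater=23 Hollowpine=24 → close Greywater (overflow 16)
  23÷3 = 7 each, +1 to first 2
Round 5: Elkhorn=28 Fernhollow=26 Hollowpine=31 → close Hollowpine (overflow 23)
  31÷2 = 15 each, +1 to first 1
Round 6: Elkhorn=44 Fernhollow=41 → close Fernhollow (overflow 31)
  41÷1 = 41 each, +1 to first 0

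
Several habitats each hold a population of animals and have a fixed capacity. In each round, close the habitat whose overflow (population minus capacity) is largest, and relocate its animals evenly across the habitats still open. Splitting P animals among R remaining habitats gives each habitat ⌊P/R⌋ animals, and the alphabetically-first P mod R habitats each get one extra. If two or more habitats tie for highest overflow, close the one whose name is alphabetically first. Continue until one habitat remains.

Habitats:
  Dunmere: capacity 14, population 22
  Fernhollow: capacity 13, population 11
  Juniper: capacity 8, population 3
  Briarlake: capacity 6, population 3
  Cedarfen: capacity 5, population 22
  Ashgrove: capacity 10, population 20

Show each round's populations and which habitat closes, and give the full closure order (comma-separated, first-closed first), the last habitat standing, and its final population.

Closure order: Cedarfen, Ashgrove, Dunmere, Briarlake, Fernhollow
Last habitat: Juniper with 81 animals

Round 1: Ashgrove=20 Briarlake=3 Cedarfen=22 Dunmere=22 Fernhollow=11 Juniper=3 → close Cedarfen (overflow 17)
  22÷5 = 4 each, +1 to first 2
Round 2: Ashgrove=25 Briarlake=8 Dunmere=26 Fernhollow=15 Juniper=7 → close Ashgrove (overflow 15)
  25÷4 = 6 each, +1 to first 1
Round 3: Briarlake=15 Dunmere=32 Fernhollow=21 Juniper=13 → close Dunmere (overflow 18)
  32÷3 = 10 each, +1 to first 2
Round 4: Briarlake=26 Fernhollow=32 Juniper=23 → close Briarlake (overflow 20)
  26÷2 = 13 each, +1 to first 0
Round 5: Fernhollow=45 Juniper=36 → close Fernhollow (overflow 32)
  45÷1 = 45 each, +1 to first 0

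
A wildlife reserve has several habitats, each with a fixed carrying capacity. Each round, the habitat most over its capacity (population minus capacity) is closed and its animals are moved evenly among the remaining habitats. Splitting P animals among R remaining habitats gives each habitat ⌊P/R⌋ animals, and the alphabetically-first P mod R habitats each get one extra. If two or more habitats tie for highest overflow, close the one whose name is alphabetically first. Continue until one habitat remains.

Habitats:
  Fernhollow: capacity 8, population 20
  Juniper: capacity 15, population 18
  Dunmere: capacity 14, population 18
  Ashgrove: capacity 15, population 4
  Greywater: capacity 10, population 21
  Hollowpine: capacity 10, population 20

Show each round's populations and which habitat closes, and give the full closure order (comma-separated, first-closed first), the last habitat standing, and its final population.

Closure order: Fernhollow, Greywater, Hollowpine, Dunmere, Juniper
Last habitat: Ashgrove with 101 animals

Round 1: Ashgrove=4 Dunmere=18 Fernhollow=20 Greywater=21 Hollowpine=20 Juniper=18 → close Fernhollow (overflow 12)
  20÷5 = 4 each, +1 to first 0
Round 2: Ashgrove=8 Dunmere=22 Greywater=25 Hollowpine=24 Juniper=22 → close Greywater (overflow 15)
  25÷4 = 6 each, +1 to first 1
Round 3: Ashgrove=15 Dunmere=28 Hollowpine=30 Juniper=28 → close Hollowpine (overflow 20)
  30÷3 = 10 each, +1 to first 0
Round 4: Ashgrove=25 Dunmere=38 Juniper=38 → close Dunmere (overflow 24)
  38÷2 = 19 each, +1 to first 0
Round 5: Ashgrove=44 Juniper=57 → close Juniper (overflow 42)
  57÷1 = 57 each, +1 to first 0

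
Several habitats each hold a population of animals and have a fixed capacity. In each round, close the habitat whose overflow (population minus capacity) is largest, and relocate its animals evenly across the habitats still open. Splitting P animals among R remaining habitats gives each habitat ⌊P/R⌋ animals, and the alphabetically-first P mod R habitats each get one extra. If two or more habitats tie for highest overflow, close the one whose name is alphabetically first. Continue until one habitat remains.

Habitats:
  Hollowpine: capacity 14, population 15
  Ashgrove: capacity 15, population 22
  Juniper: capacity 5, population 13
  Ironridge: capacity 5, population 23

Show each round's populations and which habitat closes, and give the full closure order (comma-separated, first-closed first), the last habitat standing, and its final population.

Closure order: Ironridge, Ashgrove, Juniper
Last habitat: Hollowpine with 73 animals

Round 1: Ashgrove=22 Hollowpine=15 Ironridge=23 Juniper=13 → close Ironridge (overflow 18)
  23÷3 = 7 each, +1 to first 2
Round 2: Ashgrove=30 Hollowpine=23 Juniper=20 → close Ashgrove (overflow 15)
  30÷2 = 15 each, +1 to first 0
Round 3: Hollowpine=38 Juniper=35 → close Juniper (overflow 30)
  35÷1 = 35 each, +1 to first 0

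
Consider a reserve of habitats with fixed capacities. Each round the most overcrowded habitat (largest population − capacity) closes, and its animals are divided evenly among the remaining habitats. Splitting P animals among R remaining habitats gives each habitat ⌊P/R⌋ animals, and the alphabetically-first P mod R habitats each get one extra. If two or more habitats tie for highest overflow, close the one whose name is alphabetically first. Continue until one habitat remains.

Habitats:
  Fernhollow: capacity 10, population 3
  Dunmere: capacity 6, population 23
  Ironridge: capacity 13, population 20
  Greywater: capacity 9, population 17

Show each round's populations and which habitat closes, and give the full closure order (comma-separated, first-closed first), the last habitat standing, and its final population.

Round 1: Dunmere=23 Fernhollow=3 Greywater=17 Ironridge=20 → close Dunmere (overflow 17)
  23÷3 = 7 each, +1 to first 2
Round 2: Fernhollow=11 Greywater=25 Ironridge=27 → close Greywater (overflow 16)
  25÷2 = 12 each, +1 to first 1
Round 3: Fernhollow=24 Ironridge=39 → close Ironridge (overflow 26)
  39÷1 = 39 each, +1 to first 0

Closure order: Dunmere, Greywater, Ironridge
Last habitat: Fernhollow with 63 animals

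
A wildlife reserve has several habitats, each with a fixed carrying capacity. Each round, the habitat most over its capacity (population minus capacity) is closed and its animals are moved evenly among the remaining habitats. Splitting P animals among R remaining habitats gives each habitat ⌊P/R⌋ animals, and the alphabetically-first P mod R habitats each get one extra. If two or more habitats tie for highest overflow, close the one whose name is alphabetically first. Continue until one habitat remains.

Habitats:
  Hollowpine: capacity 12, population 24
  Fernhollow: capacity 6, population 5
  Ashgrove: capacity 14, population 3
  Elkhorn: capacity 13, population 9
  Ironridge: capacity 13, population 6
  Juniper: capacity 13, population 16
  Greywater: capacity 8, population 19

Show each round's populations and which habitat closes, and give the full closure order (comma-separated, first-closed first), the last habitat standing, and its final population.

Closure order: Hollowpine, Greywater, Juniper, Fernhollow, Elkhorn, Ironridge
Last habitat: Ashgrove with 82 animals

Round 1: Ashgrove=3 Elkhorn=9 Fernhollow=5 Greywater=19 Hollowpine=24 Ironridge=6 Juniper=16 → close Hollowpine (overflow 12)
  24÷6 = 4 each, +1 to first 0
Round 2: Ashgrove=7 Elkhorn=13 Fernhollow=9 Greywater=23 Ironridge=10 Juniper=20 → close Greywater (overflow 15)
  23÷5 = 4 each, +1 to first 3
Round 3: Ashgrove=12 Elkhorn=18 Fernhollow=14 Ironridge=14 Juniper=24 → close Juniper (overflow 11)
  24÷4 = 6 each, +1 to first 0
Round 4: Ashgrove=18 Elkhorn=24 Fernhollow=20 Ironridge=20 → close Fernhollow (overflow 14)
  20÷3 = 6 each, +1 to first 2
Round 5: Ashgrove=25 Elkhorn=31 Ironridge=26 → close Elkhorn (overflow 18)
  31÷2 = 15 each, +1 to first 1
Round 6: Ashgrove=41 Ironridge=41 → close Ironridge (overflow 28)
  41÷1 = 41 each, +1 to first 0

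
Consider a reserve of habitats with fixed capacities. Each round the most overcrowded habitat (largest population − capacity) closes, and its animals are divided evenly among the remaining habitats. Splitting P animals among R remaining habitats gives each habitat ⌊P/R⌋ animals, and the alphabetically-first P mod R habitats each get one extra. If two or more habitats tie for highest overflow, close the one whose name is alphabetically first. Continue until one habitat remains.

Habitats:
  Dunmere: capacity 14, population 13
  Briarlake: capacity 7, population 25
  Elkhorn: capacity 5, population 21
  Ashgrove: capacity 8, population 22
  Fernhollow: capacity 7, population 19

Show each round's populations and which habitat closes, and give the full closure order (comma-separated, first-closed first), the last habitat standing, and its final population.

Closure order: Briarlake, Elkhorn, Ashgrove, Fernhollow
Last habitat: Dunmere with 100 animals

Round 1: Ashgrove=22 Briarlake=25 Dunmere=13 Elkhorn=21 Fernhollow=19 → close Briarlake (overflow 18)
  25÷4 = 6 each, +1 to first 1
Round 2: Ashgrove=29 Dunmere=19 Elkhorn=27 Fernhollow=25 → close Elkhorn (overflow 22)
  27÷3 = 9 each, +1 to first 0
Round 3: Ashgrove=38 Dunmere=28 Fernhollow=34 → close Ashgrove (overflow 30)
  38÷2 = 19 each, +1 to first 0
Round 4: Dunmere=47 Fernhollow=53 → close Fernhollow (overflow 46)
  53÷1 = 53 each, +1 to first 0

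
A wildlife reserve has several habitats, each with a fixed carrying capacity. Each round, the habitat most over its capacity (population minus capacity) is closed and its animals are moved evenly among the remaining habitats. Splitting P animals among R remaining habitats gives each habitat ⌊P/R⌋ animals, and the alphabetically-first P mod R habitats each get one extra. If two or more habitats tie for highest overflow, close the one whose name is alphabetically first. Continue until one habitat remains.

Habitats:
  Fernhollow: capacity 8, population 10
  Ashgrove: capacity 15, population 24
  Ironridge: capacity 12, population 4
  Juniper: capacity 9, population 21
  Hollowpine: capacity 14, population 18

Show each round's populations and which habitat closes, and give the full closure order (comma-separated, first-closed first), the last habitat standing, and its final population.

Closure order: Juniper, Ashgrove, Hollowpine, Fernhollow
Last habitat: Ironridge with 77 animals

Round 1: Ashgrove=24 Fernhollow=10 Hollowpine=18 Ironridge=4 Juniper=21 → close Juniper (overflow 12)
  21÷4 = 5 each, +1 to first 1
Round 2: Ashgrove=30 Fernhollow=15 Hollowpine=23 Ironridge=9 → close Ashgrove (overflow 15)
  30÷3 = 10 each, +1 to first 0
Round 3: Fernhollow=25 Hollowpine=33 Ironridge=19 → close Hollowpine (overflow 19)
  33÷2 = 16 each, +1 to first 1
Round 4: Fernhollow=42 Ironridge=35 → close Fernhollow (overflow 34)
  42÷1 = 42 each, +1 to first 0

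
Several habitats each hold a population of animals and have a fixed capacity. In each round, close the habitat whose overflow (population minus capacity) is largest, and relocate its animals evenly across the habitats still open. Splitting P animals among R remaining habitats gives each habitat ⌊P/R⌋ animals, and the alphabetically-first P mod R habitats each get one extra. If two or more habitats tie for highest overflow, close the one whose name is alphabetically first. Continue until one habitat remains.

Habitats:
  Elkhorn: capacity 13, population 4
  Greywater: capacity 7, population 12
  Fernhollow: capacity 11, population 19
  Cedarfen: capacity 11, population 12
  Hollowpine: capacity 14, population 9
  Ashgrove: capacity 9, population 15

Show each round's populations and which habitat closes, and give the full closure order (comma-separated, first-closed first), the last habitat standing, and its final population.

Round 1: Ashgrove=15 Cedarfen=12 Elkhorn=4 Fernhollow=19 Greywater=12 Hollowpine=9 → close Fernhollow (overflow 8)
  19÷5 = 3 each, +1 to first 4
Round 2: Ashgrove=19 Cedarfen=16 Elkhorn=8 Greywater=16 Hollowpine=12 → close Ashgrove (overflow 10)
  19÷4 = 4 each, +1 to first 3
Round 3: Cedarfen=21 Elkhorn=13 Greywater=21 Hollowpine=16 → close Greywater (overflow 14)
  21÷3 = 7 each, +1 to first 0
Round 4: Cedarfen=28 Elkhorn=20 Hollowpine=23 → close Cedarfen (overflow 17)
  28÷2 = 14 each, +1 to first 0
Round 5: Elkhorn=34 Hollowpine=37 → close Hollowpine (overflow 23)
  37÷1 = 37 each, +1 to first 0

Closure order: Fernhollow, Ashgrove, Greywater, Cedarfen, Hollowpine
Last habitat: Elkhorn with 71 animals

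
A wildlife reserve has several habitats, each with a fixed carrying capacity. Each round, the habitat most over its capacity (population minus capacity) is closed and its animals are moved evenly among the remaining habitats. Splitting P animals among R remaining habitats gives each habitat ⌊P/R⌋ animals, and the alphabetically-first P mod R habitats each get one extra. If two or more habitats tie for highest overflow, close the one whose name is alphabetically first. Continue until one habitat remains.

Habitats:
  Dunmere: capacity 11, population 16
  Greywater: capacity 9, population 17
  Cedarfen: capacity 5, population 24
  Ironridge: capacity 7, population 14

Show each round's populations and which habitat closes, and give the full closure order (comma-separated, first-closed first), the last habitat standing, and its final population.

Round 1: Cedarfen=24 Dunmere=16 Greywater=17 Ironridge=14 → close Cedarfen (overflow 19)
  24÷3 = 8 each, +1 to first 0
Round 2: Dunmere=24 Greywater=25 Ironridge=22 → close Greywater (overflow 16)
  25÷2 = 12 each, +1 to first 1
Round 3: Dunmere=37 Ironridge=34 → close Ironridge (overflow 27)
  34÷1 = 34 each, +1 to first 0

Closure order: Cedarfen, Greywater, Ironridge
Last habitat: Dunmere with 71 animals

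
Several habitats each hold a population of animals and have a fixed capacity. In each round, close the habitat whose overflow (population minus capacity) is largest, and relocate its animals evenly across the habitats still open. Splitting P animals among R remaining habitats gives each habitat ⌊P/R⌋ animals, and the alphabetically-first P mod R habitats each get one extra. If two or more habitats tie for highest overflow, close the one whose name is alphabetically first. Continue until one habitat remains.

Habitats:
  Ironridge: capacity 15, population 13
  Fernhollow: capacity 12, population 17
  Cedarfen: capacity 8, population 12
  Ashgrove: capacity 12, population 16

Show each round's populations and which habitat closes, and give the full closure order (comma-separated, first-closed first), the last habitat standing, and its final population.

Closure order: Fernhollow, Ashgrove, Cedarfen
Last habitat: Ironridge with 58 animals

Round 1: Ashgrove=16 Cedarfen=12 Fernhollow=17 Ironridge=13 → close Fernhollow (overflow 5)
  17÷3 = 5 each, +1 to first 2
Round 2: Ashgrove=22 Cedarfen=18 Ironridge=18 → close Ashgrove (overflow 10)
  22÷2 = 11 each, +1 to first 0
Round 3: Cedarfen=29 Ironridge=29 → close Cedarfen (overflow 21)
  29÷1 = 29 each, +1 to first 0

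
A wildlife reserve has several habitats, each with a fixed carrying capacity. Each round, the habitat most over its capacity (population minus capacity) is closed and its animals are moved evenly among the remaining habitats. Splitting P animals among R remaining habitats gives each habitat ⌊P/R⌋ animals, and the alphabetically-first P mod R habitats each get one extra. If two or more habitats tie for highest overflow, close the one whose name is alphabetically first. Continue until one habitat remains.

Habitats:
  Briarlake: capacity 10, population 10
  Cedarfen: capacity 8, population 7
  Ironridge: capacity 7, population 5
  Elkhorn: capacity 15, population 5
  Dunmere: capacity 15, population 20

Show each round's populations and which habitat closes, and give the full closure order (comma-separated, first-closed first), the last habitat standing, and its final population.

Round 1: Briarlake=10 Cedarfen=7 Dunmere=20 Elkhorn=5 Ironridge=5 → close Dunmere (overflow 5)
  20÷4 = 5 each, +1 to first 0
Round 2: Briarlake=15 Cedarfen=12 Elkhorn=10 Ironridge=10 → close Briarlake (overflow 5)
  15÷3 = 5 each, +1 to first 0
Round 3: Cedarfen=17 Elkhorn=15 Ironridge=15 → close Cedarfen (overflow 9)
  17÷2 = 8 each, +1 to first 1
Round 4: Elkhorn=24 Ironridge=23 → close Ironridge (overflow 16)
  23÷1 = 23 each, +1 to first 0

Closure order: Dunmere, Briarlake, Cedarfen, Ironridge
Last habitat: Elkhorn with 47 animals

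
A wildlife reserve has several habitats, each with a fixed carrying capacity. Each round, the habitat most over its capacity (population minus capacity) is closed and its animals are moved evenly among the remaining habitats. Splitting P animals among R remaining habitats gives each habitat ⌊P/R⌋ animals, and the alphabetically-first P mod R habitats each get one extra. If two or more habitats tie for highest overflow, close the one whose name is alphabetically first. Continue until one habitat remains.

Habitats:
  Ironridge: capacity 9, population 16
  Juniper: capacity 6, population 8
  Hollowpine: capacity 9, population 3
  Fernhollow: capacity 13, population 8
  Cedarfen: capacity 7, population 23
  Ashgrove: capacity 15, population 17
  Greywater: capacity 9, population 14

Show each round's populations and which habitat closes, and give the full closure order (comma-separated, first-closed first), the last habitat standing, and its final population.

Round 1: Ashgrove=17 Cedarfen=23 Fernhollow=8 Greywater=14 Hollowpine=3 Ironridge=16 Juniper=8 → close Cedarfen (overflow 16)
  23÷6 = 3 each, +1 to first 5
Round 2: Ashgrove=21 Fernhollow=12 Greywater=18 Hollowpine=7 Ironridge=20 Juniper=11 → close Ironridge (overflow 11)
  20÷5 = 4 each, +1 to first 0
Round 3: Ashgrove=25 Fernhollow=16 Greywater=22 Hollowpine=11 Juniper=15 → close Greywater (overflow 13)
  22÷4 = 5 each, +1 to first 2
Round 4: Ashgrove=31 Fernhollow=22 Hollowpine=16 Juniper=20 → close Ashgrove (overflow 16)
  31÷3 = 10 each, +1 to first 1
Round 5: Fernhollow=33 Hollowpine=26 Juniper=30 → close Juniper (overflow 24)
  30÷2 = 15 each, +1 to first 0
Round 6: Fernhollow=48 Hollowpine=41 → close Fernhollow (overflow 35)
  48÷1 = 48 each, +1 to first 0

Closure order: Cedarfen, Ironridge, Greywater, Ashgrove, Juniper, Fernhollow
Last habitat: Hollowpine with 89 animals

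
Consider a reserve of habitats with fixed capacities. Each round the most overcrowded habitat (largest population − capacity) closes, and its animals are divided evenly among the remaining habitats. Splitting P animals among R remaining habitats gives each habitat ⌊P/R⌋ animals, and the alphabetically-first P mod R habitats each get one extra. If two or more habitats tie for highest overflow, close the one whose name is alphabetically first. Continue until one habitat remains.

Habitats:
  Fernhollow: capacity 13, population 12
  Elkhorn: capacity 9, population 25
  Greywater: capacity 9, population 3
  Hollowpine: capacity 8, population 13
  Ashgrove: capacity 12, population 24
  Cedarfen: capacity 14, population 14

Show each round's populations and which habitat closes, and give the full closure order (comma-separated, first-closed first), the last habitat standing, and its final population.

Closure order: Elkhorn, Ashgrove, Hollowpine, Cedarfen, Fernhollow
Last habitat: Greywater with 91 animals

Round 1: Ashgrove=24 Cedarfen=14 Elkhorn=25 Fernhollow=12 Greywater=3 Hollowpine=13 → close Elkhorn (overflow 16)
  25÷5 = 5 each, +1 to first 0
Round 2: Ashgrove=29 Cedarfen=19 Fernhollow=17 Greywater=8 Hollowpine=18 → close Ashgrove (overflow 17)
  29÷4 = 7 each, +1 to first 1
Round 3: Cedarfen=27 Fernhollow=24 Greywater=15 Hollowpine=25 → close Hollowpine (overflow 17)
  25÷3 = 8 each, +1 to first 1
Round 4: Cedarfen=36 Fernhollow=32 Greywater=23 → close Cedarfen (overflow 22)
  36÷2 = 18 each, +1 to first 0
Round 5: Fernhollow=50 Greywater=41 → close Fernhollow (overflow 37)
  50÷1 = 50 each, +1 to first 0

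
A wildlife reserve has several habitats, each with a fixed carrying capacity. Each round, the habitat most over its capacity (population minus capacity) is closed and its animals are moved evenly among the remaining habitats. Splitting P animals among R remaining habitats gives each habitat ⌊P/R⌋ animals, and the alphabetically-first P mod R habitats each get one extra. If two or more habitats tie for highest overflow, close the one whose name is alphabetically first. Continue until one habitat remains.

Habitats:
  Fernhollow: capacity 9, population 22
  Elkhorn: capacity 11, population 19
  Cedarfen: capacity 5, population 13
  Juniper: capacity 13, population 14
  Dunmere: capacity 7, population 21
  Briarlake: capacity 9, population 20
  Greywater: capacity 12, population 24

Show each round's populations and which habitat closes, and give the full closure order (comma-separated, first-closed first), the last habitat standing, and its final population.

Closure order: Dunmere, Fernhollow, Briarlake, Greywater, Cedarfen, Elkhorn
Last habitat: Juniper with 133 animals

Round 1: Briarlake=20 Cedarfen=13 Dunmere=21 Elkhorn=19 Fernhollow=22 Greywater=24 Juniper=14 → close Dunmere (overflow 14)
  21÷6 = 3 each, +1 to first 3
Round 2: Briarlake=24 Cedarfen=17 Elkhorn=23 Fernhollow=25 Greywater=27 Juniper=17 → close Fernhollow (overflow 16)
  25÷5 = 5 each, +1 to first 0
Round 3: Briarlake=29 Cedarfen=22 Elkhorn=28 Greywater=32 Juniper=22 → close Briarlake (overflow 20)
  29÷4 = 7 each, +1 to first 1
Round 4: Cedarfen=30 Elkhorn=35 Greywater=39 Juniper=29 → close Greywater (overflow 27)
  39÷3 = 13 each, +1 to first 0
Round 5: Cedarfen=43 Elkhorn=48 Juniper=42 → close Cedarfen (overflow 38)
  43÷2 = 21 each, +1 to first 1
Round 6: Elkhorn=70 Juniper=63 → close Elkhorn (overflow 59)
  70÷1 = 70 each, +1 to first 0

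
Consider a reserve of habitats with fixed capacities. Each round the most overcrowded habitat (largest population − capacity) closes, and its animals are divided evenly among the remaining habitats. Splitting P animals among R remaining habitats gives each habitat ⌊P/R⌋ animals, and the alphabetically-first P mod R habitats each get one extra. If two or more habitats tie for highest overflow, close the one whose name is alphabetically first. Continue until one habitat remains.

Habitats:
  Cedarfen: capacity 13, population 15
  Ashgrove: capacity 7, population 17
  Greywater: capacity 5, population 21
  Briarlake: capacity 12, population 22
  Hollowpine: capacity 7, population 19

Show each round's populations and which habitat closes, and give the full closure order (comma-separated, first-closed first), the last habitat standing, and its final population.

Closure order: Greywater, Hollowpine, Ashgrove, Briarlake
Last habitat: Cedarfen with 94 animals

Round 1: Ashgrove=17 Briarlake=22 Cedarfen=15 Greywater=21 Hollowpine=19 → close Greywater (overflow 16)
  21÷4 = 5 each, +1 to first 1
Round 2: Ashgrove=23 Briarlake=27 Cedarfen=20 Hollowpine=24 → close Hollowpine (overflow 17)
  24÷3 = 8 each, +1 to first 0
Round 3: Ashgrove=31 Briarlake=35 Cedarfen=28 → close Ashgrove (overflow 24)
  31÷2 = 15 each, +1 to first 1
Round 4: Briarlake=51 Cedarfen=43 → close Briarlake (overflow 39)
  51÷1 = 51 each, +1 to first 0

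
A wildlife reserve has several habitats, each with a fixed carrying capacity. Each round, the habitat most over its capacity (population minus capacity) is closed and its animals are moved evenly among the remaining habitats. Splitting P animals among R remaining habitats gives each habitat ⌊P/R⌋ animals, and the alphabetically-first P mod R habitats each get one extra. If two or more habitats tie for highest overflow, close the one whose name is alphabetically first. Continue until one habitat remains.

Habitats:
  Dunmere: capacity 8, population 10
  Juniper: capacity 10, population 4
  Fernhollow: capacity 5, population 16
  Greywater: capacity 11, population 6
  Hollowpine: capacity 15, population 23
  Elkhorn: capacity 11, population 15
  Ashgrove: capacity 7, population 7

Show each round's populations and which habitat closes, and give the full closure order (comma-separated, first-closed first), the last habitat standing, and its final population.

Closure order: Fernhollow, Hollowpine, Elkhorn, Dunmere, Ashgrove, Greywater
Last habitat: Juniper with 81 animals

Round 1: Ashgrove=7 Dunmere=10 Elkhorn=15 Fernhollow=16 Greywater=6 Hollowpine=23 Juniper=4 → close Fernhollow (overflow 11)
  16÷6 = 2 each, +1 to first 4
Round 2: Ashgrove=10 Dunmere=13 Elkhorn=18 Greywater=9 Hollowpine=25 Juniper=6 → close Hollowpine (overflow 10)
  25÷5 = 5 each, +1 to first 0
Round 3: Ashgrove=15 Dunmere=18 Elkhorn=23 Greywater=14 Juniper=11 → close Elkhorn (overflow 12)
  23÷4 = 5 each, +1 to first 3
Round 4: Ashgrove=21 Dunmere=24 Greywater=20 Juniper=16 → close Dunmere (overflow 16)
  24÷3 = 8 each, +1 to first 0
Round 5: Ashgrove=29 Greywater=28 Juniper=24 → close Ashgrove (overflow 22)
  29÷2 = 14 each, +1 to first 1
Round 6: Greywater=43 Juniper=38 → close Greywater (overflow 32)
  43÷1 = 43 each, +1 to first 0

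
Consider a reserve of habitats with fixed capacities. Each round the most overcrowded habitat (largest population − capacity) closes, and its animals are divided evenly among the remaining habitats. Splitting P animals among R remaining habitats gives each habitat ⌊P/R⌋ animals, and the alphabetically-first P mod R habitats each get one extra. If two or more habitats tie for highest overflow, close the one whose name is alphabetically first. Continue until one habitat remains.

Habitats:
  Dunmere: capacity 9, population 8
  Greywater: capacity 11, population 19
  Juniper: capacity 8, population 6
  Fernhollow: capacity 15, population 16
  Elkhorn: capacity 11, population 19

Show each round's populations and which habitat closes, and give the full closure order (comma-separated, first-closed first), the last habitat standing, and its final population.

Closure order: Elkhorn, Greywater, Fernhollow, Dunmere
Last habitat: Juniper with 68 animals

Round 1: Dunmere=8 Elkhorn=19 Fernhollow=16 Greywater=19 Juniper=6 → close Elkhorn (overflow 8)
  19÷4 = 4 each, +1 to first 3
Round 2: Dunmere=13 Fernhollow=21 Greywater=24 Juniper=10 → close Greywater (overflow 13)
  24÷3 = 8 each, +1 to first 0
Round 3: Dunmere=21 Fernhollow=29 Juniper=18 → close Fernhollow (overflow 14)
  29÷2 = 14 each, +1 to first 1
Round 4: Dunmere=36 Juniper=32 → close Dunmere (overflow 27)
  36÷1 = 36 each, +1 to first 0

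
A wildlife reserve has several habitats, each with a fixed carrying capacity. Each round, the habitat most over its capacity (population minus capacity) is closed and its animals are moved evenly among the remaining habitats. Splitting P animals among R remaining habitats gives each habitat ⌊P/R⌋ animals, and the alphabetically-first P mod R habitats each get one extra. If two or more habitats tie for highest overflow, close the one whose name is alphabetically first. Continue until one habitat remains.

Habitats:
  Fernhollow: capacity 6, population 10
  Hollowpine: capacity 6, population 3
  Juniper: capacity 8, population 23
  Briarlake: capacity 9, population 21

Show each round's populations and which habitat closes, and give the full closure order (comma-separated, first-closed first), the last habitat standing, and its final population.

Round 1: Briarlake=21 Fernhollow=10 Hollowpine=3 Juniper=23 → close Juniper (overflow 15)
  23÷3 = 7 each, +1 to first 2
Round 2: Briarlake=29 Fernhollow=18 Hollowpine=10 → close Briarlake (overflow 20)
  29÷2 = 14 each, +1 to first 1
Round 3: Fernhollow=33 Hollowpine=24 → close Fernhollow (overflow 27)
  33÷1 = 33 each, +1 to first 0

Closure order: Juniper, Briarlake, Fernhollow
Last habitat: Hollowpine with 57 animals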